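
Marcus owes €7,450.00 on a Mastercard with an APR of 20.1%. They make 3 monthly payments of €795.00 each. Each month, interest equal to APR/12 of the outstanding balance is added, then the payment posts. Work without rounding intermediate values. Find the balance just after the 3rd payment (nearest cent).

Monthly rate r = 20.1%/12 = 1.675% = 0.01675.
Each month: B ← B·(1+r) − €795.00.
Month 1: interest €124.79; balance after payment €6,779.79.
Month 2: interest €113.56; balance after payment €6,098.35.
Month 3: interest €102.15; balance after payment €5,405.50.

€5,405.50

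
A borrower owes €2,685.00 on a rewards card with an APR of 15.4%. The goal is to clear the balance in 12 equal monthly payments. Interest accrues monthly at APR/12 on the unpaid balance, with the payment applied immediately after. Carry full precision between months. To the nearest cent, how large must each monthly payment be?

Monthly rate r = 15.4%/12 = 1.28333% = 0.0128333.
Level-payment amortization: P = B₀·r / (1 − (1+r)^(−n)) = 2685.00·0.0128333 / (1 − 1.01283^(−12)).
Denominator 1 − (1+r)^(−12) = 0.141887618.
P = 34.4575 / 0.141887618 ≈ 242.85.

€242.85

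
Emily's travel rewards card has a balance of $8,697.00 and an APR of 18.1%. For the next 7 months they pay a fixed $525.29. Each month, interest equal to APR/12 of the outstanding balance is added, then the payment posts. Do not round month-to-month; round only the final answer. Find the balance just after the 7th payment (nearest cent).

Monthly rate r = 18.1%/12 = 1.50833% = 0.0150833.
Each month: B ← B·(1+r) − $525.29.
Month 1: interest $131.18; balance after payment $8,302.89.
Month 2: interest $125.24; balance after payment $7,902.84.
Month 3: interest $119.20; balance after payment $7,496.75.
Month 4: interest $113.08; balance after payment $7,084.53.
Month 5: interest $106.86; balance after payment $6,666.10.
Month 6: interest $100.55; balance after payment $6,241.36.
Month 7: interest $94.14; balance after payment $5,810.21.

$5,810.21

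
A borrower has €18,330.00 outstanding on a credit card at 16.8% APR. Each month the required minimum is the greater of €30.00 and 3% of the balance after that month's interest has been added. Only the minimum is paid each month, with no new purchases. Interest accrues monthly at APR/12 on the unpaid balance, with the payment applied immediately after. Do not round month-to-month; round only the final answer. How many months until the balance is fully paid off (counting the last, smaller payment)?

Monthly rate r = 16.8%/12 = 1.4% = 0.014.
While 3% of the post-interest balance exceeds €30.00, each month B ← (B·(1+r))·(1 − 0.03), i.e. B shrinks by the factor (1+r)·0.97 = 0.98358.
This holds for months 1–177. Entering month 178 the balance is €978.31; 3% of the post-interest balance is now below €30.00, so the flat €30.00 minimum applies from here.
From month 178 a fixed €30.00 at rate r clears €978.31 in 44 more payments. Total: 177 + 44 = 221 months.

221 months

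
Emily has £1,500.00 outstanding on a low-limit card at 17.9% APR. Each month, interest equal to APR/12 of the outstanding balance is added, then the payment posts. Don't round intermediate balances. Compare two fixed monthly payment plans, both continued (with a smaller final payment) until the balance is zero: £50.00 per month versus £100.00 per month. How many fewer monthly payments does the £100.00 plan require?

23 fewer payments

Monthly rate r = 17.9%/12 = 1.49167% = 0.0149167.
At £50.00/mo: n = ⌈−ln(1 − rB₀/P)/ln(1+r)⌉ = 41 payments (last £3.54); total interest = total paid − £1,500.00 = £503.54.
At £100.00/mo: 18 payments (last £10.67); total interest £210.67.
Payments saved = 41 − 18 = 23.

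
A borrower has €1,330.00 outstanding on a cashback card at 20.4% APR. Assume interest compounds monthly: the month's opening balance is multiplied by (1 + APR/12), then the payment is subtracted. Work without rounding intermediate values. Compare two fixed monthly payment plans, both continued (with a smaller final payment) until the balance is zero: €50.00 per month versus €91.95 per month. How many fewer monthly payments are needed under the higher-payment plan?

Monthly rate r = 20.4%/12 = 1.7% = 0.017.
At €50.00/mo: n = ⌈−ln(1 − rB₀/P)/ln(1+r)⌉ = 36 payments (last €35.22); total interest = total paid − €1,330.00 = €455.22.
At €91.95/mo: 17 payments (last €68.38); total interest €209.58.
Payments saved = 36 − 17 = 19.

19 fewer payments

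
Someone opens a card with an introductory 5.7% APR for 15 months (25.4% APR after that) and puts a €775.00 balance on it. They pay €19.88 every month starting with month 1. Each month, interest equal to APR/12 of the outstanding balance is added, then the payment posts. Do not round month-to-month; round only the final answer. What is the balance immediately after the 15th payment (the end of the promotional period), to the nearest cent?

€523.77

Promo months 1–15 at r₀ = 5.7%/12 = 0.00475; months 16+ at r₁ = 25.4%/12 = 0.0211667.
After month 15: iterate B ← B·(1+r₀) − €19.88 for 15 months → €523.77.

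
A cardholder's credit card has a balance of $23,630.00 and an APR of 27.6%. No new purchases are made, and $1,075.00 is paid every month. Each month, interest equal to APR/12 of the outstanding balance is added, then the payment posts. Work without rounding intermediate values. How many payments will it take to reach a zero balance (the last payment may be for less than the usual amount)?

Monthly rate r = 27.6%/12 = 2.3% = 0.023.
Recurrence: B ← B·(1+r) − $1,075.00.
Month 1: interest $543.49; balance after payment $23,098.49.
Month 2: interest $531.27; balance after payment $22,554.76.
Closed form: n = −ln(1 − rB₀/P)/ln(1+r) = −ln(0.49443)/ln(1.023) ≈ 30.975, so the balance reaches zero during payment 31.

31 payments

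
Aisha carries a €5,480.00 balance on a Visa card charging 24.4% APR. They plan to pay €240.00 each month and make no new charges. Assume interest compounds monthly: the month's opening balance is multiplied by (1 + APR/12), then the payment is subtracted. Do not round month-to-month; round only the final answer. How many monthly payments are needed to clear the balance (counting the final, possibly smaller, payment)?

32 months

Monthly rate r = 24.4%/12 = 2.03333% = 0.0203333.
Recurrence: B ← B·(1+r) − €240.00.
Month 1: interest €111.43; balance after payment €5,351.43.
Month 2: interest €108.81; balance after payment €5,220.24.
Closed form: n = −ln(1 − rB₀/P)/ln(1+r) = −ln(0.53572)/ln(1.02033) ≈ 31.006, so the balance reaches zero during payment 32.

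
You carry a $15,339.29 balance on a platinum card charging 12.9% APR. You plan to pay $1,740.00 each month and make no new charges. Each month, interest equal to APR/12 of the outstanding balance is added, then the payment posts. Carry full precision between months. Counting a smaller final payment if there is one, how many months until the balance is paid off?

10 payments

Monthly rate r = 12.9%/12 = 1.075% = 0.01075.
Recurrence: B ← B·(1+r) − $1,740.00.
Month 1: interest $164.90; balance after payment $13,764.19.
Month 2: interest $147.97; balance after payment $12,172.15.
Closed form: n = −ln(1 − rB₀/P)/ln(1+r) = −ln(0.90523)/ln(1.01075) ≈ 9.312, so the balance reaches zero during payment 10.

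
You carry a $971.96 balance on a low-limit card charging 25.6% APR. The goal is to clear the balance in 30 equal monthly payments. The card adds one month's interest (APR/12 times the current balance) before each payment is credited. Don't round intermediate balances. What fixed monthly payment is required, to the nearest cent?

$44.20

Monthly rate r = 25.6%/12 = 2.13333% = 0.0213333.
Level-payment amortization: P = B₀·r / (1 − (1+r)^(−n)) = 971.96·0.0213333 / (1 − 1.02133^(−30)).
Denominator 1 − (1+r)^(−30) = 0.469146344.
P = 20.7351 / 0.469146344 ≈ 44.20.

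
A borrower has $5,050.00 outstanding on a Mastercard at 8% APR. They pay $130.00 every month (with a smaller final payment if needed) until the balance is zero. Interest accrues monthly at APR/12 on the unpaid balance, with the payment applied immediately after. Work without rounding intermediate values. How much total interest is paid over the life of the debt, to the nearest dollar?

Monthly rate r = 8%/12 = 0.666667% = 0.00666667.
Payoff takes n = ⌈−ln(1 − rB₀/P)/ln(1+r)⌉ = ⌈45.108⌉ = 46 payments; the last is $14.04.
Total paid = 45·$130.00 + $14.04 = $5,864.04.
Total interest = total paid − principal = $5,864.04 − $5,050.00 = $814.04.

$814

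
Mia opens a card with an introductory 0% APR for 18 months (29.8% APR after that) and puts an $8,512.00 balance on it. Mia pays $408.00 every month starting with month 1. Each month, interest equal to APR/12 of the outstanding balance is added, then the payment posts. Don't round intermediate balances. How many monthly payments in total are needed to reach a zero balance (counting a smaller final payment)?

Promo months 1–18 at r₀ = 0%/12 = 0; months 19+ at r₁ = 29.8%/12 = 0.0248333.
After month 18 (no interest yet): B = $8,512.00 − 18·$408.00 = $1,168.00.
Then at r₁ with $408.00/mo: n₂ = −ln(1 − r₁·B/P)/ln(1+r₁) ≈ 3.01 → 4 more payments.

22 months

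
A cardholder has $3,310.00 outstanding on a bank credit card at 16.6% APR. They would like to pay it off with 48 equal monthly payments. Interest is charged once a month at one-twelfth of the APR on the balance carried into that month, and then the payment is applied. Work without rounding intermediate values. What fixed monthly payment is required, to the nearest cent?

$94.83

Monthly rate r = 16.6%/12 = 1.38333% = 0.0138333.
Level-payment amortization: P = B₀·r / (1 − (1+r)^(−n)) = 3310.00·0.0138333 / (1 − 1.01383^(−48)).
Denominator 1 − (1+r)^(−48) = 0.482863933.
P = 45.7883 / 0.482863933 ≈ 94.83.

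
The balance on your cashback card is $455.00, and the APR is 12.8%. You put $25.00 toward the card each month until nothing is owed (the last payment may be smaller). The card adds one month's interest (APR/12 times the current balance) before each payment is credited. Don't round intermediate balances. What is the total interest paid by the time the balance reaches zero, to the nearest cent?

$53.59

Monthly rate r = 12.8%/12 = 1.06667% = 0.0106667.
Payoff takes n = ⌈−ln(1 − rB₀/P)/ln(1+r)⌉ = ⌈20.342⌉ = 21 payments; the last is $8.59.
Total paid = 20·$25.00 + $8.59 = $508.59.
Total interest = total paid − principal = $508.59 − $455.00 = $53.59.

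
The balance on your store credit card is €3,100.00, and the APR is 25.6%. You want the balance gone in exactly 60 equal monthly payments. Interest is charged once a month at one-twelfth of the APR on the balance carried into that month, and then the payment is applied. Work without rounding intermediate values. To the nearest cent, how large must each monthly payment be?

Monthly rate r = 25.6%/12 = 2.13333% = 0.0213333.
Level-payment amortization: P = B₀·r / (1 − (1+r)^(−n)) = 3100.00·0.0213333 / (1 − 1.02133^(−60)).
Denominator 1 − (1+r)^(−60) = 0.718194396.
P = 66.1333 / 0.718194396 ≈ 92.08.

€92.08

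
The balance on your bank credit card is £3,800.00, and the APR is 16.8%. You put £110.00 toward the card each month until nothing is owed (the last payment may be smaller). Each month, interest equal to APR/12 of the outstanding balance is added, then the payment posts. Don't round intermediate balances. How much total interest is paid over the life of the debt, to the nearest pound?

Monthly rate r = 16.8%/12 = 1.4% = 0.014.
Payoff takes n = ⌈−ln(1 − rB₀/P)/ln(1+r)⌉ = ⌈47.540⌉ = 48 payments; the last is £59.59.
Total paid = 47·£110.00 + £59.59 = £5,229.59.
Total interest = total paid − principal = £5,229.59 − £3,800.00 = £1,429.59.

£1,430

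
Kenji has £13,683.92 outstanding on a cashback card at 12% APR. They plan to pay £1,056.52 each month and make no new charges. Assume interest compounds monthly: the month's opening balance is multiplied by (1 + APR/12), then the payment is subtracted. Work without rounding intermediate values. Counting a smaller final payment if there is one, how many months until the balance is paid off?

14 payments

Monthly rate r = 12%/12 = 1% = 0.01.
Recurrence: B ← B·(1+r) − £1,056.52.
Month 1: interest £136.84; balance after payment £12,764.24.
Month 2: interest £127.64; balance after payment £11,835.36.
Closed form: n = −ln(1 − rB₀/P)/ln(1+r) = −ln(0.87048)/ln(1.01) ≈ 13.940, so the balance reaches zero during payment 14.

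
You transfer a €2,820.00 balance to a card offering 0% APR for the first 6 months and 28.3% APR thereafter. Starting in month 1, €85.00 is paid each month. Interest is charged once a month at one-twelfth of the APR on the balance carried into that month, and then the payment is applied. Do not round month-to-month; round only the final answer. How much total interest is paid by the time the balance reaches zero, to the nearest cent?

€1,424.83

Promo months 1–6 at r₀ = 0%/12 = 0; months 7+ at r₁ = 28.3%/12 = 0.0235833.
After month 6 (no interest yet): B = €2,820.00 − 6·€85.00 = €2,310.00.
Then at r₁ with €85.00/mo: n₂ = −ln(1 − r₁·B/P)/ln(1+r₁) ≈ 43.94 → 44 more payments.
Total paid = 49·€85.00 + €79.83 = €4,244.83; interest = €4,244.83 − €2,820.00 = €1,424.83.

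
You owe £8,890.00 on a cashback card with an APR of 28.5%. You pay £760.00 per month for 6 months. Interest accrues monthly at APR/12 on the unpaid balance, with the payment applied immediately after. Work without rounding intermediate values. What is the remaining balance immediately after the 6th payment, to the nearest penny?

Monthly rate r = 28.5%/12 = 2.375% = 0.02375.
Each month: B ← B·(1+r) − £760.00.
Month 1: interest £211.14; balance after payment £8,341.14.
Month 2: interest £198.10; balance after payment £7,779.24.
Month 3: interest £184.76; balance after payment £7,204.00.
Month 4: interest £171.09; balance after payment £6,615.09.
Month 5: interest £157.11; balance after payment £6,012.20.
Month 6: interest £142.79; balance after payment £5,394.99.

£5,394.99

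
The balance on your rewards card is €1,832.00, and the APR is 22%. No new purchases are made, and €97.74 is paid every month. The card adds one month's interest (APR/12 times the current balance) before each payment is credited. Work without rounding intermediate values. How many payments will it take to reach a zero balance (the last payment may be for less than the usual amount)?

Monthly rate r = 22%/12 = 1.83333% = 0.0183333.
Recurrence: B ← B·(1+r) − €97.74.
Month 1: interest €33.59; balance after payment €1,767.85.
Month 2: interest €32.41; balance after payment €1,702.52.
Closed form: n = −ln(1 − rB₀/P)/ln(1+r) = −ln(0.65637)/ln(1.01833) ≈ 23.175, so the balance reaches zero during payment 24.

24 months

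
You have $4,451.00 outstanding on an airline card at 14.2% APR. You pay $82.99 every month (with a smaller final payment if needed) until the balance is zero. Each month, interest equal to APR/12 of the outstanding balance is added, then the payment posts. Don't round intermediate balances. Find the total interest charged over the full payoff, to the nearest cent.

$2,652.58

Monthly rate r = 14.2%/12 = 1.18333% = 0.0118333.
Payoff takes n = ⌈−ln(1 − rB₀/P)/ln(1+r)⌉ = ⌈85.594⌉ = 86 payments; the last is $49.43.
Total paid = 85·$82.99 + $49.43 = $7,103.58.
Total interest = total paid − principal = $7,103.58 − $4,451.00 = $2,652.58.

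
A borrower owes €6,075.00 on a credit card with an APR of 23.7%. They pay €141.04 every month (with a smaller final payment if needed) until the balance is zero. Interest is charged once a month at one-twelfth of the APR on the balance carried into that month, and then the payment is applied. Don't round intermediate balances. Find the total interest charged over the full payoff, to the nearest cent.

€7,639.66

Monthly rate r = 23.7%/12 = 1.975% = 0.01975.
Payoff takes n = ⌈−ln(1 − rB₀/P)/ln(1+r)⌉ = ⌈97.238⌉ = 98 payments; the last is €33.78.
Total paid = 97·€141.04 + €33.78 = €13,714.66.
Total interest = total paid − principal = €13,714.66 − €6,075.00 = €7,639.66.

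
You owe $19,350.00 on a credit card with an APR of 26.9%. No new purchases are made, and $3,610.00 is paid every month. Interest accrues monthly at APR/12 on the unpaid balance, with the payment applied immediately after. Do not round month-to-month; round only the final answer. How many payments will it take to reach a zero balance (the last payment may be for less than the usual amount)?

6 payments

Monthly rate r = 26.9%/12 = 2.24167% = 0.0224167.
Recurrence: B ← B·(1+r) − $3,610.00.
Month 1: interest $433.76; balance after payment $16,173.76.
Month 2: interest $362.56; balance after payment $12,926.32.
Month 3: interest $289.77; balance after payment $9,606.09.
Month 4: interest $215.34; balance after payment $6,211.43.
Month 5: interest $139.24; balance after payment $2,740.67.
Month 6: interest $61.44; balance after payment $0.00.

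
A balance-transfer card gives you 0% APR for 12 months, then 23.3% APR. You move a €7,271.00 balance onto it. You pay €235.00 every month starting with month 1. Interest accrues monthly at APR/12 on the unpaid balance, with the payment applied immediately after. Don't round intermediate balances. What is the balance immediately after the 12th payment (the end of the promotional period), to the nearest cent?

Promo months 1–12 at r₀ = 0%/12 = 0; months 13+ at r₁ = 23.3%/12 = 0.0194167.
After month 12 (no interest yet): B = €7,271.00 − 12·€235.00 = €4,451.00.

€4,451.00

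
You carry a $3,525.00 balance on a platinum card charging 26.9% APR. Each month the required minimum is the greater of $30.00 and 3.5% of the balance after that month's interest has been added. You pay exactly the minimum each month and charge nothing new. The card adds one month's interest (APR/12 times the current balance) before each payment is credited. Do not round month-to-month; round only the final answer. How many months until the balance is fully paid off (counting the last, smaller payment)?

152 months

Monthly rate r = 26.9%/12 = 2.24167% = 0.0224167.
While 3.5% of the post-interest balance exceeds $30.00, each month B ← (B·(1+r))·(1 − 0.035), i.e. B shrinks by the factor (1+r)·0.965 = 0.98663.
This holds for months 1–107. Entering month 108 the balance is $835.16; 3.5% of the post-interest balance is now below $30.00, so the flat $30.00 minimum applies from here.
From month 108 a fixed $30.00 at rate r clears $835.16 in 45 more payments. Total: 107 + 45 = 152 months.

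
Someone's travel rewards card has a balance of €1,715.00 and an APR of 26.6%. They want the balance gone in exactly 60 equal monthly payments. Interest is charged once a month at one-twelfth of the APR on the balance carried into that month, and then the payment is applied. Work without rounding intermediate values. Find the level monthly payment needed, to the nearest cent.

Monthly rate r = 26.6%/12 = 2.21667% = 0.0221667.
Level-payment amortization: P = B₀·r / (1 − (1+r)^(−n)) = 1715.00·0.0221667 / (1 − 1.02217^(−60)).
Denominator 1 − (1+r)^(−60) = 0.731652754.
P = 38.0158 / 0.731652754 ≈ 51.96.

€51.96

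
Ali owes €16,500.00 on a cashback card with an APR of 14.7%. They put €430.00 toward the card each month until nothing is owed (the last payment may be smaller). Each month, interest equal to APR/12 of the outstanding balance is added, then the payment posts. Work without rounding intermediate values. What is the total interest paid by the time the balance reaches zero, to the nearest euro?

Monthly rate r = 14.7%/12 = 1.225% = 0.01225.
Payoff takes n = ⌈−ln(1 − rB₀/P)/ln(1+r)⌉ = ⌈52.153⌉ = 53 payments; the last is €65.96.
Total paid = 52·€430.00 + €65.96 = €22,425.96.
Total interest = total paid − principal = €22,425.96 − €16,500.00 = €5,925.96.

€5,926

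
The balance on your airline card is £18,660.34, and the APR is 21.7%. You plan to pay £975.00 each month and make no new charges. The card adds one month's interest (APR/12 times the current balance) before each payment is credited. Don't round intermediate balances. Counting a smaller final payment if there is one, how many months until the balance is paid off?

Monthly rate r = 21.7%/12 = 1.80833% = 0.0180833.
Recurrence: B ← B·(1+r) − £975.00.
Month 1: interest £337.44; balance after payment £18,022.78.
Month 2: interest £325.91; balance after payment £17,373.69.
Closed form: n = −ln(1 − rB₀/P)/ln(1+r) = −ln(0.65391)/ln(1.01808) ≈ 23.703, so the balance reaches zero during payment 24.

24 months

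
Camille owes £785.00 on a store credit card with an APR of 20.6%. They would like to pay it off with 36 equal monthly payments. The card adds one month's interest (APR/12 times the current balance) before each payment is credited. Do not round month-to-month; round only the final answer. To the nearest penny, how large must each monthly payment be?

£29.41

Monthly rate r = 20.6%/12 = 1.71667% = 0.0171667.
Level-payment amortization: P = B₀·r / (1 − (1+r)^(−n)) = 785.00·0.0171667 / (1 − 1.01717^(−36)).
Denominator 1 − (1+r)^(−36) = 0.458144239.
P = 13.4758 / 0.458144239 ≈ 29.41.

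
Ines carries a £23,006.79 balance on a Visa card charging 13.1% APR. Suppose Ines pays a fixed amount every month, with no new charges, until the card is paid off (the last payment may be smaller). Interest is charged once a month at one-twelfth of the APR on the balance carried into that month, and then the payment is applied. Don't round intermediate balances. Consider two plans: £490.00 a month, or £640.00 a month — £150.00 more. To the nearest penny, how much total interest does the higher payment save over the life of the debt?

Monthly rate r = 13.1%/12 = 1.09167% = 0.0109167.
At £490.00/mo: n = ⌈−ln(1 − rB₀/P)/ln(1+r)⌉ = 67 payments (last £90.90); total interest = total paid − £23,006.79 = £9,424.11.
At £640.00/mo: 46 payments (last £572.44); total interest £6,365.65.
Interest saved = £9,424.11 − £6,365.65 = £3,058.46.

£3,058.46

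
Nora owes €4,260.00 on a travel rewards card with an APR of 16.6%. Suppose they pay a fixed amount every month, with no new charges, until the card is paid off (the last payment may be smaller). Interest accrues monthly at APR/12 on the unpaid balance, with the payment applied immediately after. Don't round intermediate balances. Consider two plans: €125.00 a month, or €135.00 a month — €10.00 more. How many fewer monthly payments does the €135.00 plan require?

5 fewer payments

Monthly rate r = 16.6%/12 = 1.38333% = 0.0138333.
At €125.00/mo: n = ⌈−ln(1 − rB₀/P)/ln(1+r)⌉ = 47 payments (last €51.40); total interest = total paid − €4,260.00 = €1,541.40.
At €135.00/mo: 42 payments (last €101.79); total interest €1,376.79.
Payments saved = 47 − 42 = 5.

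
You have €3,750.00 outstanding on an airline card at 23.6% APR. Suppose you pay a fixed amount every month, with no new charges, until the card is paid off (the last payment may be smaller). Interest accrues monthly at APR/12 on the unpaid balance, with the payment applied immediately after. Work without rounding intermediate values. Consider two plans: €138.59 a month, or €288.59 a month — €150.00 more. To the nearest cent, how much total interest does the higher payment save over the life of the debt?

€1,031.99

Monthly rate r = 23.6%/12 = 1.96667% = 0.0196667.
At €138.59/mo: n = ⌈−ln(1 − rB₀/P)/ln(1+r)⌉ = 40 payments (last €0.30); total interest = total paid − €3,750.00 = €1,655.31.
At €288.59/mo: 16 payments (last €44.47); total interest €623.32.
Interest saved = €1,655.31 − €623.32 = €1,031.99.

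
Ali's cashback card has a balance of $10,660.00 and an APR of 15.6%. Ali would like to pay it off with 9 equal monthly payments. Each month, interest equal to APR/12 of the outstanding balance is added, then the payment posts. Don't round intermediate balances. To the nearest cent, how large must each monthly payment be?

Monthly rate r = 15.6%/12 = 1.3% = 0.013.
Level-payment amortization: P = B₀·r / (1 − (1+r)^(−n)) = 10660.00·0.013 / (1 − 1.013^(−9)).
Denominator 1 − (1+r)^(−9) = 0.109743831.
P = 138.58 / 0.109743831 ≈ 1262.76.

$1,262.76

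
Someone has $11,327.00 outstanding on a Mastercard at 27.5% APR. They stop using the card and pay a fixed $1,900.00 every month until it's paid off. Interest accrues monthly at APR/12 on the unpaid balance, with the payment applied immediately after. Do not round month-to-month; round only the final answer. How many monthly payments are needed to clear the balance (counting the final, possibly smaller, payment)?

7 payments

Monthly rate r = 27.5%/12 = 2.29167% = 0.0229167.
Recurrence: B ← B·(1+r) − $1,900.00.
Month 1: interest $259.58; balance after payment $9,686.58.
Month 2: interest $221.98; balance after payment $8,008.56.
Closed form: n = −ln(1 − rB₀/P)/ln(1+r) = −ln(0.86338)/ln(1.02292) ≈ 6.483, so the balance reaches zero during payment 7.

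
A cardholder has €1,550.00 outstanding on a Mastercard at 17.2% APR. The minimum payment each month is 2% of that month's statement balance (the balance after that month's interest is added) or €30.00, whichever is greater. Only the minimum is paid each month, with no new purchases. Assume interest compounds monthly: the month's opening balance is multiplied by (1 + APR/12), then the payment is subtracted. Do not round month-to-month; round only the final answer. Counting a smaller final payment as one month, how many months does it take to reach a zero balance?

95 months

Monthly rate r = 17.2%/12 = 1.43333% = 0.0143333.
While 2% of the post-interest balance exceeds €30.00, each month B ← (B·(1+r))·(1 − 0.02), i.e. B shrinks by the factor (1+r)·0.98 = 0.99405.
This holds for months 1–8. Entering month 9 the balance is €1,477.70; 2% of the post-interest balance is now below €30.00, so the flat €30.00 minimum applies from here.
From month 9 a fixed €30.00 at rate r clears €1,477.70 in 87 more payments. Total: 8 + 87 = 95 months.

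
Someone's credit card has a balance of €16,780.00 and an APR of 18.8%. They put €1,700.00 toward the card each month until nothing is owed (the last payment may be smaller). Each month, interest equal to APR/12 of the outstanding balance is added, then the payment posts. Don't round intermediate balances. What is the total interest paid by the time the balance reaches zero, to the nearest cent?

Monthly rate r = 18.8%/12 = 1.56667% = 0.0156667.
Payoff takes n = ⌈−ln(1 − rB₀/P)/ln(1+r)⌉ = ⌈10.807⌉ = 11 payments; the last is €1,373.38.
Total paid = 10·€1,700.00 + €1,373.38 = €18,373.38.
Total interest = total paid − principal = €18,373.38 − €16,780.00 = €1,593.38.

€1,593.38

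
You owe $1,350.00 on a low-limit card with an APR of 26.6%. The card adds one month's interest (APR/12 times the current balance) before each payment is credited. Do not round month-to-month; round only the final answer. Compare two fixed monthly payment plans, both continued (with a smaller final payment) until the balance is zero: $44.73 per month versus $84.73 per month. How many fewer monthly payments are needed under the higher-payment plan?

31 fewer payments

Monthly rate r = 26.6%/12 = 2.21667% = 0.0221667.
At $44.73/mo: n = ⌈−ln(1 − rB₀/P)/ln(1+r)⌉ = 51 payments (last $19.40); total interest = total paid − $1,350.00 = $905.90.
At $84.73/mo: 20 payments (last $74.00); total interest $333.87.
Payments saved = 51 − 20 = 31.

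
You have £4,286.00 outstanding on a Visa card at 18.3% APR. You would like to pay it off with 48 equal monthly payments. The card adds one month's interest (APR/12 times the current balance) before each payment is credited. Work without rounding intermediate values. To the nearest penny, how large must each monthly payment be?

Monthly rate r = 18.3%/12 = 1.525% = 0.01525.
Level-payment amortization: P = B₀·r / (1 − (1+r)^(−n)) = 4286.00·0.01525 / (1 − 1.01525^(−48)).
Denominator 1 − (1+r)^(−48) = 0.516389092.
P = 65.3615 / 0.516389092 ≈ 126.57.

£126.57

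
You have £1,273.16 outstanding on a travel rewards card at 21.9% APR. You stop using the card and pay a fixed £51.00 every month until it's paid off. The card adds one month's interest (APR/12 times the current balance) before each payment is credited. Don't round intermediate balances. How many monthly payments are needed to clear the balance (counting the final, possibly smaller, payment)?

34 months

Monthly rate r = 21.9%/12 = 1.825% = 0.01825.
Recurrence: B ← B·(1+r) − £51.00.
Month 1: interest £23.24; balance after payment £1,245.40.
Month 2: interest £22.73; balance after payment £1,217.12.
Closed form: n = −ln(1 − rB₀/P)/ln(1+r) = −ln(0.54441)/ln(1.01825) ≈ 33.621, so the balance reaches zero during payment 34.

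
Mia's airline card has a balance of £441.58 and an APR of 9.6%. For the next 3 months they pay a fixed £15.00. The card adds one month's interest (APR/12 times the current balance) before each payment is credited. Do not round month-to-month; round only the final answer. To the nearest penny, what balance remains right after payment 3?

£406.90

Monthly rate r = 9.6%/12 = 0.8% = 0.008.
Each month: B ← B·(1+r) − £15.00.
Month 1: interest £3.53; balance after payment £430.11.
Month 2: interest £3.44; balance after payment £418.55.
Month 3: interest £3.35; balance after payment £406.90.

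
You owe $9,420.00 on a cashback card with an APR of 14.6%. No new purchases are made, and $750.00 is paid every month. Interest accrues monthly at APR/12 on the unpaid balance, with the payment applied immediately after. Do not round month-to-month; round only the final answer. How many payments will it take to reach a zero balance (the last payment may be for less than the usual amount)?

14 payments

Monthly rate r = 14.6%/12 = 1.21667% = 0.0121667.
Recurrence: B ← B·(1+r) − $750.00.
Month 1: interest $114.61; balance after payment $8,784.61.
Month 2: interest $106.88; balance after payment $8,141.49.
Closed form: n = −ln(1 − rB₀/P)/ln(1+r) = −ln(0.84719)/ln(1.01217) ≈ 13.713, so the balance reaches zero during payment 14.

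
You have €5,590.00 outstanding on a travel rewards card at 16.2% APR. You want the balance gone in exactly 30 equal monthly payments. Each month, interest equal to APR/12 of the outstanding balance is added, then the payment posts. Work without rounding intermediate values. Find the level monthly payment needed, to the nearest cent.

Monthly rate r = 16.2%/12 = 1.35% = 0.0135.
Level-payment amortization: P = B₀·r / (1 − (1+r)^(−n)) = 5590.00·0.0135 / (1 − 1.0135^(−30)).
Denominator 1 − (1+r)^(−30) = 0.331213637.
P = 75.465 / 0.331213637 ≈ 227.84.

€227.84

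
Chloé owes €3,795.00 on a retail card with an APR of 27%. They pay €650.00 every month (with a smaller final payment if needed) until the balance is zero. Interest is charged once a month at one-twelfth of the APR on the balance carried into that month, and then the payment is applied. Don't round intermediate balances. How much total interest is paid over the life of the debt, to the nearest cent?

€320.70

Monthly rate r = 27%/12 = 2.25% = 0.0225.
Payoff takes n = ⌈−ln(1 − rB₀/P)/ln(1+r)⌉ = ⌈6.329⌉ = 7 payments; the last is €215.70.
Total paid = 6·€650.00 + €215.70 = €4,115.70.
Total interest = total paid − principal = €4,115.70 − €3,795.00 = €320.70.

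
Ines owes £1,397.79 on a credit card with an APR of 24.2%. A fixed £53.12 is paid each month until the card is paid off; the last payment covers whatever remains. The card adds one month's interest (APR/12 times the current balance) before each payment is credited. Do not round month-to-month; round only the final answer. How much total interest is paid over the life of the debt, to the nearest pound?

Monthly rate r = 24.2%/12 = 2.01667% = 0.0201667.
Payoff takes n = ⌈−ln(1 − rB₀/P)/ln(1+r)⌉ = ⌈37.886⌉ = 38 payments; the last is £47.12.
Total paid = 37·£53.12 + £47.12 = £2,012.56.
Total interest = total paid − principal = £2,012.56 − £1,397.79 = £614.77.

£615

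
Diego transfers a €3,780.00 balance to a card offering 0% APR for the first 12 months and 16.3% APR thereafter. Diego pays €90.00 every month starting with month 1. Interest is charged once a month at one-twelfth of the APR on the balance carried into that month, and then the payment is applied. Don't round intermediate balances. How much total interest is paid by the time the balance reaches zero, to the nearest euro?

Promo months 1–12 at r₀ = 0%/12 = 0; months 13+ at r₁ = 16.3%/12 = 0.0135833.
After month 12 (no interest yet): B = €3,780.00 − 12·€90.00 = €2,700.00.
Then at r₁ with €90.00/mo: n₂ = −ln(1 − r₁·B/P)/ln(1+r₁) ≈ 38.79 → 39 more payments.
Total paid = 50·€90.00 + €71.55 = €4,571.55; interest = €4,571.55 − €3,780.00 = €791.55.

€792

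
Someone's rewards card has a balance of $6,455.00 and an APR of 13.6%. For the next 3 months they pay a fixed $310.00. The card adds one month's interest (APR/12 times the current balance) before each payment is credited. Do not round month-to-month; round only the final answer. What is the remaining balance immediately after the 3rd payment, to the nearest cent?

$5,736.39

Monthly rate r = 13.6%/12 = 1.13333% = 0.0113333.
Each month: B ← B·(1+r) − $310.00.
Month 1: interest $73.16; balance after payment $6,218.16.
Month 2: interest $70.47; balance after payment $5,978.63.
Month 3: interest $67.76; balance after payment $5,736.39.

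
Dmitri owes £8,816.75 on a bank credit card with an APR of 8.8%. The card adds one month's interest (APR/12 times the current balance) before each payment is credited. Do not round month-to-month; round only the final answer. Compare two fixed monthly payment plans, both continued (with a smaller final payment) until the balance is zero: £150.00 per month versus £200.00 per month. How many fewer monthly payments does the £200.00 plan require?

Monthly rate r = 8.8%/12 = 0.733333% = 0.00733333.
At £150.00/mo: n = ⌈−ln(1 − rB₀/P)/ln(1+r)⌉ = 78 payments (last £27.61); total interest = total paid − £8,816.75 = £2,760.86.
At £200.00/mo: 54 payments (last £89.15); total interest £1,872.40.
Payments saved = 78 − 54 = 24.

24 fewer payments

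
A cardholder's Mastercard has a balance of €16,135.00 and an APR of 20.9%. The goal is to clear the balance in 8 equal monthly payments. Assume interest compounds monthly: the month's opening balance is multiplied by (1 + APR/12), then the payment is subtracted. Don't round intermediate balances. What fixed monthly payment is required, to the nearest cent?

Monthly rate r = 20.9%/12 = 1.74167% = 0.0174167.
Level-payment amortization: P = B₀·r / (1 − (1+r)^(−n)) = 16135.00·0.0174167 / (1 − 1.01742^(−8)).
Denominator 1 − (1+r)^(−8) = 0.129017922.
P = 281.018 / 0.129017922 ≈ 2178.13.

€2,178.13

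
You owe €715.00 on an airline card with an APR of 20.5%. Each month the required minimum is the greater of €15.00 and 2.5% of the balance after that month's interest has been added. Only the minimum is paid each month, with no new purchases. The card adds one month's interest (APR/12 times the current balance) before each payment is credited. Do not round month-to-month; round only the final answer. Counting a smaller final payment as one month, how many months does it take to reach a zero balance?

Monthly rate r = 20.5%/12 = 1.70833% = 0.0170833.
While 2.5% of the post-interest balance exceeds €15.00, each month B ← (B·(1+r))·(1 − 0.025), i.e. B shrinks by the factor (1+r)·0.975 = 0.99166.
This holds for months 1–23. Entering month 24 the balance is €589.67; 2.5% of the post-interest balance is now below €15.00, so the flat €15.00 minimum applies from here.
From month 24 a fixed €15.00 at rate r clears €589.67 in 66 more payments. Total: 23 + 66 = 89 months.

89 months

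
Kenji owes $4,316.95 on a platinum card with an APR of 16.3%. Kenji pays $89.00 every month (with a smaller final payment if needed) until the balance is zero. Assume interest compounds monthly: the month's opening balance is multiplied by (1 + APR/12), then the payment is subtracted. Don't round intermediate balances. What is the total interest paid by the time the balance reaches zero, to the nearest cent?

$2,777.52

Monthly rate r = 16.3%/12 = 1.35833% = 0.0135833.
Payoff takes n = ⌈−ln(1 − rB₀/P)/ln(1+r)⌉ = ⌈79.712⌉ = 80 payments; the last is $63.47.
Total paid = 79·$89.00 + $63.47 = $7,094.47.
Total interest = total paid − principal = $7,094.47 − $4,316.95 = $2,777.52.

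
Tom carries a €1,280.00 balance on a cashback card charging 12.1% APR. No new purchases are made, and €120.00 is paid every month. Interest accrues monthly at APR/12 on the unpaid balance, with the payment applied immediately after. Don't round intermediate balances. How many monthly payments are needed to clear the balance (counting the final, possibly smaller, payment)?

12 months

Monthly rate r = 12.1%/12 = 1.00833% = 0.0100833.
Recurrence: B ← B·(1+r) − €120.00.
Month 1: interest €12.91; balance after payment €1,172.91.
Month 2: interest €11.83; balance after payment €1,064.73.
Closed form: n = −ln(1 − rB₀/P)/ln(1+r) = −ln(0.89244)/ln(1.01008) ≈ 11.342, so the balance reaches zero during payment 12.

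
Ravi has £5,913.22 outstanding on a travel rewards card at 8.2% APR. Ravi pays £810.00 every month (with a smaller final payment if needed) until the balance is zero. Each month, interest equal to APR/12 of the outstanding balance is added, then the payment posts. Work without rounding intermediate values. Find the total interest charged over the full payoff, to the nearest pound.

Monthly rate r = 8.2%/12 = 0.683333% = 0.00683333.
Payoff takes n = ⌈−ln(1 − rB₀/P)/ln(1+r)⌉ = ⌈7.514⌉ = 8 payments; the last is £417.20.
Total paid = 7·£810.00 + £417.20 = £6,087.20.
Total interest = total paid − principal = £6,087.20 − £5,913.22 = £173.98.

£174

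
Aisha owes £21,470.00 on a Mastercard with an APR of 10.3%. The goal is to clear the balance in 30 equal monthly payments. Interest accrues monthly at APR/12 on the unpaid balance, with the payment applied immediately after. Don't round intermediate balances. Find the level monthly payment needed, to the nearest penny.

£814.81

Monthly rate r = 10.3%/12 = 0.858333% = 0.00858333.
Level-payment amortization: P = B₀·r / (1 − (1+r)^(−n)) = 21470.00·0.00858333 / (1 − 1.00858^(−30)).
Denominator 1 − (1+r)^(−30) = 0.226168538.
P = 184.284 / 0.226168538 ≈ 814.81.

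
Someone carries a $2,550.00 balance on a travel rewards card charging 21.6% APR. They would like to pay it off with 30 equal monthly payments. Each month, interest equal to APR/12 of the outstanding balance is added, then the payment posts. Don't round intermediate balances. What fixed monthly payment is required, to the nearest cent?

Monthly rate r = 21.6%/12 = 1.8% = 0.018.
Level-payment amortization: P = B₀·r / (1 − (1+r)^(−n)) = 2550.00·0.018 / (1 − 1.018^(−30)).
Denominator 1 − (1+r)^(−30) = 0.414446394.
P = 45.9 / 0.414446394 ≈ 110.75.

$110.75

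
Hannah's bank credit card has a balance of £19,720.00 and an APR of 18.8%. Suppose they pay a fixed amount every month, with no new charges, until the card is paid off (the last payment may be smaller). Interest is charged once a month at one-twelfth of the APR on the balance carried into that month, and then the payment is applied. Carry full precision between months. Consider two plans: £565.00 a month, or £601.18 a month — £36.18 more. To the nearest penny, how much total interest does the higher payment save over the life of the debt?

£868.13

Monthly rate r = 18.8%/12 = 1.56667% = 0.0156667.
At £565.00/mo: n = ⌈−ln(1 − rB₀/P)/ln(1+r)⌉ = 51 payments (last £515.71); total interest = total paid − £19,720.00 = £9,045.71.
At £601.18/mo: 47 payments (last £243.30); total interest £8,177.58.
Interest saved = £9,045.71 − £8,177.58 = £868.13.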